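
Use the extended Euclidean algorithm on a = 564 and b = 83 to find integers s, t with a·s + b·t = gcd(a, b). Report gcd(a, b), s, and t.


Euclidean algorithm on (564, 83) — divide until remainder is 0:
  564 = 6 · 83 + 66
  83 = 1 · 66 + 17
  66 = 3 · 17 + 15
  17 = 1 · 15 + 2
  15 = 7 · 2 + 1
  2 = 2 · 1 + 0
gcd(564, 83) = 1.
Track Bezout coefficients alongside the remainders: start with r₀ = 564 = a·1 + b·0 (s = 1, t = 0) and r₁ = 83 = a·0 + b·1 (s = 0, t = 1); each new remainder r_{k+1} = r_{k-1} − q_k·r_k inherits s_{k+1} = s_{k-1} − q_k·s_k, t_{k+1} = t_{k-1} − q_k·t_k, so r_k = a·s_k + b·t_k at every step:
  q = 6: r = 66, s = 1 − 6·0 = 1, t = 0 − 6·1 = -6  (check: 564·1 + 83·(-6) = 66)
  q = 1: r = 17, s = 0 − 1·1 = -1, t = 1 − 1·(-6) = 7  (check: 564·(-1) + 83·7 = 17)
  q = 3: r = 15, s = 1 − 3·(-1) = 4, t = -6 − 3·7 = -27  (check: 564·4 + 83·(-27) = 15)
  q = 1: r = 2, s = -1 − 1·4 = -5, t = 7 − 1·(-27) = 34  (check: 564·(-5) + 83·34 = 2)
  q = 7: r = 1, s = 4 − 7·(-5) = 39, t = -27 − 7·34 = -265  (check: 564·39 + 83·(-265) = 1)
The row with r = 1 (the gcd) gives the Bezout coefficients s = 39, t = -265.
Result: 564 · (39) + 83 · (-265) = 1.

gcd(564, 83) = 1; s = 39, t = -265 (check: 564·39 + 83·(-265) = 1).


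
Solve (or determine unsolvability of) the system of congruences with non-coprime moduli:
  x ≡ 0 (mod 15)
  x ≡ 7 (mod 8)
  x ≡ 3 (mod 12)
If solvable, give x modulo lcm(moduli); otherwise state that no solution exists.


Moduli 15, 8, 12 are not pairwise coprime, so CRT works modulo lcm(m_i) when all pairwise compatibility conditions hold.
Pairwise compatibility: gcd(m_i, m_j) must divide a_i - a_j for every pair.
Merge one congruence at a time:
  Start: x ≡ 0 (mod 15).
  Combine with x ≡ 7 (mod 8): gcd(15, 8) = 1; 7 - 0 = 7, which IS divisible by 1, so compatible.
    Write x = 0 + 15·t and substitute into x ≡ 7 (mod 8): 15·t ≡ 7 − 0 = 7 (mod 8).
    Reduce coefficients mod 8: 7·t ≡ 7 (mod 8).
    The inverse of 7 mod 8 is 7 (since 7·7 = 49 = 6·8 + 1), so t ≡ 7·7 = 49 ≡ 1 (mod 8).
    Then x = 0 + 15·1 = 15, valid modulo lcm(15, 8) = 120: x ≡ 15 (mod 120).
  Combine with x ≡ 3 (mod 12): gcd(120, 12) = 12; 3 - 15 = -12, which IS divisible by 12, so compatible.
    Write x = 15 + 120·t and substitute into x ≡ 3 (mod 12): 120·t ≡ 3 − 15 = -12 (mod 12).
    Divide the congruence (and modulus) by g = 12: 10·t ≡ -1 (mod 1).
    Modulo 1 every t works; take t = 0.
    Then x = 15 + 120·0 = 15, valid modulo lcm(120, 12) = 120: x ≡ 15 (mod 120).
Verify: 15 mod 15 = 0, 15 mod 8 = 7, 15 mod 12 = 3.

x ≡ 15 (mod 120).


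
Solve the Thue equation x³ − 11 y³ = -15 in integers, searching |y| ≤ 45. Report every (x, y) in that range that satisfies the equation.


The equation is x³ - 11y³ = -15. For fixed y, x³ = 11·y³ − 15, so a solution requires the RHS to be a perfect cube.
Strategy: iterate y from -45 to 45, compute RHS = 11·y³ − 15, and check whether it is a (positive or negative) perfect cube.
Check small values of y:
  y = 0: RHS = -15 is not a perfect cube.
  y = 1: RHS = -4 is not a perfect cube.
  y = -1: RHS = -26 is not a perfect cube.
  y = 2: RHS = 73 is not a perfect cube.
  y = -2: RHS = -103 is not a perfect cube.
  y = 3: RHS = 282 is not a perfect cube.
  y = -3: RHS = -312 is not a perfect cube.
Continuing the search up to |y| = 45 finds no solutions either.
No (x, y) in the scanned range satisfies the equation.

No integer solutions with |y| ≤ 45.


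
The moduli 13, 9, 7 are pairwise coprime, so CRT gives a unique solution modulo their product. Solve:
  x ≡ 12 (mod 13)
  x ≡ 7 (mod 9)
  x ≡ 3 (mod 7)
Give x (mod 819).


Moduli 13, 9, 7 are pairwise coprime; by CRT there is a unique solution modulo M = 13 · 9 · 7 = 819.
Solve pairwise, accumulating the modulus:
  Start with x ≡ 12 (mod 13).
  Combine with x ≡ 7 (mod 9): since gcd(13, 9) = 1, we get a unique residue mod 117.
    Write x = 12 + 13·t and substitute into x ≡ 7 (mod 9): 13·t ≡ 7 − 12 = -5 (mod 9).
    Reduce coefficients mod 9: 4·t ≡ 4 (mod 9).
    The inverse of 4 mod 9 is 7 (since 4·7 = 28 = 3·9 + 1), so t ≡ 7·4 = 28 ≡ 1 (mod 9).
    Then x = 12 + 13·1 = 25, valid modulo lcm(13, 9) = 117: x ≡ 25 (mod 117).
  Combine with x ≡ 3 (mod 7): since gcd(117, 7) = 1, we get a unique residue mod 819.
    Write x = 25 + 117·t and substitute into x ≡ 3 (mod 7): 117·t ≡ 3 − 25 = -22 (mod 7).
    Reduce coefficients mod 7: 5·t ≡ 6 (mod 7).
    The inverse of 5 mod 7 is 3 (since 5·3 = 15 = 2·7 + 1), so t ≡ 3·6 = 18 ≡ 4 (mod 7).
    Then x = 25 + 117·4 = 493, valid modulo lcm(117, 7) = 819: x ≡ 493 (mod 819).
Verify: 493 mod 13 = 12 ✓, 493 mod 9 = 7 ✓, 493 mod 7 = 3 ✓.

x ≡ 493 (mod 819).


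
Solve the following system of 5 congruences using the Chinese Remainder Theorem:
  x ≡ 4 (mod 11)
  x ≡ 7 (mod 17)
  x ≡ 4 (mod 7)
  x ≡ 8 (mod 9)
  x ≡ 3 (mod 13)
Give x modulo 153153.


Product of moduli M = 11 · 17 · 7 · 9 · 13 = 153153.
Merge one congruence at a time:
  Start: x ≡ 4 (mod 11).
  Combine with x ≡ 7 (mod 17); new modulus lcm = 187.
    Write x = 4 + 11·t and substitute into x ≡ 7 (mod 17): 11·t ≡ 7 − 4 = 3 (mod 17).
    The inverse of 11 mod 17 is 14 (since 11·14 = 154 = 9·17 + 1), so t ≡ 14·3 = 42 ≡ 8 (mod 17).
    Then x = 4 + 11·8 = 92, valid modulo lcm(11, 17) = 187: x ≡ 92 (mod 187).
  Combine with x ≡ 4 (mod 7); new modulus lcm = 1309.
    Write x = 92 + 187·t and substitute into x ≡ 4 (mod 7): 187·t ≡ 4 − 92 = -88 (mod 7).
    Reduce coefficients mod 7: 5·t ≡ 3 (mod 7).
    The inverse of 5 mod 7 is 3 (since 5·3 = 15 = 2·7 + 1), so t ≡ 3·3 = 9 ≡ 2 (mod 7).
    Then x = 92 + 187·2 = 466, valid modulo lcm(187, 7) = 1309: x ≡ 466 (mod 1309).
  Combine with x ≡ 8 (mod 9); new modulus lcm = 11781.
    Write x = 466 + 1309·t and substitute into x ≡ 8 (mod 9): 1309·t ≡ 8 − 466 = -458 (mod 9).
    Reduce coefficients mod 9: 4·t ≡ 1 (mod 9).
    The inverse of 4 mod 9 is 7 (since 4·7 = 28 = 3·9 + 1), so t ≡ 7·1 = 7 ≡ 7 (mod 9).
    Then x = 466 + 1309·7 = 9629, valid modulo lcm(1309, 9) = 11781: x ≡ 9629 (mod 11781).
  Combine with x ≡ 3 (mod 13); new modulus lcm = 153153.
    Write x = 9629 + 11781·t and substitute into x ≡ 3 (mod 13): 11781·t ≡ 3 − 9629 = -9626 (mod 13).
    Reduce coefficients mod 13: 3·t ≡ 7 (mod 13).
    The inverse of 3 mod 13 is 9 (since 3·9 = 27 = 2·13 + 1), so t ≡ 9·7 = 63 ≡ 11 (mod 13).
    Then x = 9629 + 11781·11 = 139220, valid modulo lcm(11781, 13) = 153153: x ≡ 139220 (mod 153153).
Verify against each original: 139220 mod 11 = 4, 139220 mod 17 = 7, 139220 mod 7 = 4, 139220 mod 9 = 8, 139220 mod 13 = 3.

x ≡ 139220 (mod 153153).


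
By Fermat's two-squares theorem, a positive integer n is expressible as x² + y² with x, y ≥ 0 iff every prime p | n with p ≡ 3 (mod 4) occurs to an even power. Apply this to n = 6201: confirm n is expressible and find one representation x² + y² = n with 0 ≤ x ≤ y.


Step 1: Factor n = 6201 = 3^2 · 13 · 53.
Step 2: Check the mod-4 condition on each prime factor: 3 ≡ 3 (mod 4), exponent 2 (must be even); 13 ≡ 1 (mod 4), exponent 1; 53 ≡ 1 (mod 4), exponent 1.
All primes ≡ 3 (mod 4) appear to even exponent (or don't appear), so by the two-squares theorem n IS expressible as a sum of two squares.
Step 3: Build a representation. Group n = k² · m with k = 3 and m = 13 · 53 = 689 (a product of primes ≡ 1 (mod 4)); a representation of m scales to one of n via (k·x)² + (k·y)² = k²(x² + y²). Each prime p ≡ 1 (mod 4) is itself a sum of two squares; find a² by testing p − a² for a perfect square:
  13: 13 − 1² = 12, 13 − 2² = 9 = 3² ⇒ 13 = 2² + 3².
  53: 53 − 1² = 52, 53 − 2² = 49 = 7² ⇒ 53 = 2² + 7².
  Combine using the Brahmagupta–Fibonacci identity (a² + b²)(c² + d²) = (ac − bd)² + (ad + bc)² = (ac + bd)² + (ad − bc)²:
  13 · 53 = 689: from (2² + 3²)(2² + 7²), take (2·2 − 3·7, 2·7 + 3·2) = (4 − 21, 14 + 6) = (-17, 20); dropping signs (only squares matter) gives (17, 20); check 17² + 20² = 289 + 400 = 689 ✓.
  Scale by k = 3: (3·17, 3·20) = (51, 60).
Step 4: Order so x ≤ y and verify: 51² + 60² = 2601 + 3600 = 6201 = n. ✓

n = 6201 = 51² + 60² (one valid representation with x ≤ y).


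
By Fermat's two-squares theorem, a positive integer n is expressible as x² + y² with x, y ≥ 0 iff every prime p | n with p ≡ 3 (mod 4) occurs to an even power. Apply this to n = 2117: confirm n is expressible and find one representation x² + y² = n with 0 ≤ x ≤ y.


Step 1: Factor n = 2117 = 29 · 73.
Step 2: Check the mod-4 condition on each prime factor: 29 ≡ 1 (mod 4), exponent 1; 73 ≡ 1 (mod 4), exponent 1.
All primes ≡ 3 (mod 4) appear to even exponent (or don't appear), so by the two-squares theorem n IS expressible as a sum of two squares.
Step 3: Build a representation. Here n = 29 · 73 is a product of primes ≡ 1 (mod 4). Each prime p ≡ 1 (mod 4) is itself a sum of two squares; find a² by testing p − a² for a perfect square:
  29: 29 − 1² = 28, 29 − 2² = 25 = 5² ⇒ 29 = 2² + 5².
  73: 73 − 1² = 72, 73 − 2² = 69, 73 − 3² = 64 = 8² ⇒ 73 = 3² + 8².
  Combine using the Brahmagupta–Fibonacci identity (a² + b²)(c² + d²) = (ac − bd)² + (ad + bc)² = (ac + bd)² + (ad − bc)²:
  29 · 73 = 2117: from (2² + 5²)(3² + 8²), take (2·3 − 5·8, 2·8 + 5·3) = (6 − 40, 16 + 15) = (-34, 31); dropping signs (only squares matter) gives (34, 31); check 34² + 31² = 1156 + 961 = 2117 ✓.
Step 4: Order so x ≤ y and verify: 31² + 34² = 961 + 1156 = 2117 = n. ✓

n = 2117 = 31² + 34² (one valid representation with x ≤ y).


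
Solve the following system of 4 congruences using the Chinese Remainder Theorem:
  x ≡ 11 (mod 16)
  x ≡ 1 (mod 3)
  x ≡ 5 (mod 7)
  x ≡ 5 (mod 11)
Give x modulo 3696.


Product of moduli M = 16 · 3 · 7 · 11 = 3696.
Merge one congruence at a time:
  Start: x ≡ 11 (mod 16).
  Combine with x ≡ 1 (mod 3); new modulus lcm = 48.
    Write x = 11 + 16·t and substitute into x ≡ 1 (mod 3): 16·t ≡ 1 − 11 = -10 (mod 3).
    Reduce coefficients mod 3: 1·t ≡ 2 (mod 3).
    So t ≡ 2 (mod 3).
    Then x = 11 + 16·2 = 43, valid modulo lcm(16, 3) = 48: x ≡ 43 (mod 48).
  Combine with x ≡ 5 (mod 7); new modulus lcm = 336.
    Write x = 43 + 48·t and substitute into x ≡ 5 (mod 7): 48·t ≡ 5 − 43 = -38 (mod 7).
    Reduce coefficients mod 7: 6·t ≡ 4 (mod 7).
    The inverse of 6 mod 7 is 6 (since 6·6 = 36 = 5·7 + 1), so t ≡ 6·4 = 24 ≡ 3 (mod 7).
    Then x = 43 + 48·3 = 187, valid modulo lcm(48, 7) = 336: x ≡ 187 (mod 336).
  Combine with x ≡ 5 (mod 11); new modulus lcm = 3696.
    Write x = 187 + 336·t and substitute into x ≡ 5 (mod 11): 336·t ≡ 5 − 187 = -182 (mod 11).
    Reduce coefficients mod 11: 6·t ≡ 5 (mod 11).
    The inverse of 6 mod 11 is 2 (since 6·2 = 12 = 1·11 + 1), so t ≡ 2·5 = 10 ≡ 10 (mod 11).
    Then x = 187 + 336·10 = 3547, valid modulo lcm(336, 11) = 3696: x ≡ 3547 (mod 3696).
Verify against each original: 3547 mod 16 = 11, 3547 mod 3 = 1, 3547 mod 7 = 5, 3547 mod 11 = 5.

x ≡ 3547 (mod 3696).


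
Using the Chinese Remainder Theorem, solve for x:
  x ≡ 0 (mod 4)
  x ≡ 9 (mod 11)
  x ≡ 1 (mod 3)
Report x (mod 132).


Moduli 4, 11, 3 are pairwise coprime; by CRT there is a unique solution modulo M = 4 · 11 · 3 = 132.
Solve pairwise, accumulating the modulus:
  Start with x ≡ 0 (mod 4).
  Combine with x ≡ 9 (mod 11): since gcd(4, 11) = 1, we get a unique residue mod 44.
    Write x = 0 + 4·t and substitute into x ≡ 9 (mod 11): 4·t ≡ 9 − 0 = 9 (mod 11).
    The inverse of 4 mod 11 is 3 (since 4·3 = 12 = 1·11 + 1), so t ≡ 3·9 = 27 ≡ 5 (mod 11).
    Then x = 0 + 4·5 = 20, valid modulo lcm(4, 11) = 44: x ≡ 20 (mod 44).
  Combine with x ≡ 1 (mod 3): since gcd(44, 3) = 1, we get a unique residue mod 132.
    Write x = 20 + 44·t and substitute into x ≡ 1 (mod 3): 44·t ≡ 1 − 20 = -19 (mod 3).
    Reduce coefficients mod 3: 2·t ≡ 2 (mod 3).
    The inverse of 2 mod 3 is 2 (since 2·2 = 4 = 1·3 + 1), so t ≡ 2·2 = 4 ≡ 1 (mod 3).
    Then x = 20 + 44·1 = 64, valid modulo lcm(44, 3) = 132: x ≡ 64 (mod 132).
Verify: 64 mod 4 = 0 ✓, 64 mod 11 = 9 ✓, 64 mod 3 = 1 ✓.

x ≡ 64 (mod 132).


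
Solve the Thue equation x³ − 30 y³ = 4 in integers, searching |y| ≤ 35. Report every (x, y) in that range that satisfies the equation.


The equation is x³ - 30y³ = 4. For fixed y, x³ = 30·y³ + 4, so a solution requires the RHS to be a perfect cube.
Strategy: iterate y from -35 to 35, compute RHS = 30·y³ + 4, and check whether it is a (positive or negative) perfect cube.
Check small values of y:
  y = 0: RHS = 4 is not a perfect cube.
  y = 1: RHS = 34 is not a perfect cube.
  y = -1: RHS = -26 is not a perfect cube.
  y = 2: RHS = 244 is not a perfect cube.
  y = -2: RHS = -236 is not a perfect cube.
  y = 3: RHS = 814 is not a perfect cube.
  y = -3: RHS = -806 is not a perfect cube.
Continuing the search up to |y| = 35 finds no solutions either.
No (x, y) in the scanned range satisfies the equation.

No integer solutions with |y| ≤ 35.


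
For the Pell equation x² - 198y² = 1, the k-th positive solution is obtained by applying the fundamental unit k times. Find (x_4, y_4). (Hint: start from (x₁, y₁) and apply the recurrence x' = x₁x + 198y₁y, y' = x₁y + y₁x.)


Step 1: Find the fundamental solution (x₁, y₁) of x² - 198y² = 1.
  Expand √198 as a continued fraction. a₀ = ⌊√198⌋ = 14; iterate m_{k+1} = d_k·a_k − m_k, d_{k+1} = (198 − m_{k+1}²)/d_k, a_{k+1} = ⌊(a₀ + m_{k+1})/d_{k+1}⌋ (starting m₀ = 0, d₀ = 1), with convergents p_k = a_k·p_{k-1} + p_{k-2}, q_k = a_k·q_{k-1} + q_{k-2} (p₋₁ = 1, q₋₁ = 0):
  k = 0: a₀ = 14; p₀/q₀ = 14/1; p₀² − 198·q₀² = 196 − 198 = -2.
  k = 1: m = 14, d = 2, a = ⌊(14 + 14)/2⌋ = 14; p/q = (14·14 + 1)/(14·1 + 0) = 197/14; p² − 198·q² = 38809 − 38808 = 1.
  The first convergent with p² − 198·q² = 1 gives the fundamental solution (x₁, y₁) = (197, 14).
Step 2: Apply the recurrence (x_{n+1}, y_{n+1}) = (x₁x_n + 198y₁y_n, x₁y_n + y₁x_n) repeatedly.
  From (x_1, y_1) = (197, 14): x_2 = 197·197 + 198·14·14 = 77617; y_2 = 197·14 + 14·197 = 5516.
  From (x_2, y_2) = (77617, 5516): x_3 = 197·77617 + 198·14·5516 = 30580901; y_3 = 197·5516 + 14·77617 = 2173290.
  From (x_3, y_3) = (30580901, 2173290): x_4 = 197·30580901 + 198·14·2173290 = 12048797377; y_4 = 197·2173290 + 14·30580901 = 856270744.
Step 3: Verify x_4² - 198·y_4² = 145173518232002080129 - 145173518232002080128 = 1 (should be 1). ✓

(x_1, y_1) = (197, 14); (x_4, y_4) = (12048797377, 856270744).


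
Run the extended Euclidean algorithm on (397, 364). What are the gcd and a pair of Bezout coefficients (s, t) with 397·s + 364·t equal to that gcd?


Euclidean algorithm on (397, 364) — divide until remainder is 0:
  397 = 1 · 364 + 33
  364 = 11 · 33 + 1
  33 = 33 · 1 + 0
gcd(397, 364) = 1.
Track Bezout coefficients alongside the remainders: start with r₀ = 397 = a·1 + b·0 (s = 1, t = 0) and r₁ = 364 = a·0 + b·1 (s = 0, t = 1); each new remainder r_{k+1} = r_{k-1} − q_k·r_k inherits s_{k+1} = s_{k-1} − q_k·s_k, t_{k+1} = t_{k-1} − q_k·t_k, so r_k = a·s_k + b·t_k at every step:
  q = 1: r = 33, s = 1 − 1·0 = 1, t = 0 − 1·1 = -1  (check: 397·1 + 364·(-1) = 33)
  q = 11: r = 1, s = 0 − 11·1 = -11, t = 1 − 11·(-1) = 12  (check: 397·(-11) + 364·12 = 1)
The row with r = 1 (the gcd) gives the Bezout coefficients s = -11, t = 12.
Result: 397 · (-11) + 364 · (12) = 1.

gcd(397, 364) = 1; s = -11, t = 12 (check: 397·(-11) + 364·12 = 1).


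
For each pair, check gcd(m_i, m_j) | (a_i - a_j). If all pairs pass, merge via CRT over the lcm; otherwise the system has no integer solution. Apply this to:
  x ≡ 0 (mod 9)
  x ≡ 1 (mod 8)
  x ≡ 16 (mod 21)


Moduli 9, 8, 21 are not pairwise coprime, so CRT works modulo lcm(m_i) when all pairwise compatibility conditions hold.
Pairwise compatibility: gcd(m_i, m_j) must divide a_i - a_j for every pair.
Merge one congruence at a time:
  Start: x ≡ 0 (mod 9).
  Combine with x ≡ 1 (mod 8): gcd(9, 8) = 1; 1 - 0 = 1, which IS divisible by 1, so compatible.
    Write x = 0 + 9·t and substitute into x ≡ 1 (mod 8): 9·t ≡ 1 − 0 = 1 (mod 8).
    Reduce coefficients mod 8: 1·t ≡ 1 (mod 8).
    So t ≡ 1 (mod 8).
    Then x = 0 + 9·1 = 9, valid modulo lcm(9, 8) = 72: x ≡ 9 (mod 72).
  Combine with x ≡ 16 (mod 21): gcd(72, 21) = 3, and 16 - 9 = 7 is NOT divisible by 3.
    ⇒ system is inconsistent (no integer solution).

No solution (the system is inconsistent).


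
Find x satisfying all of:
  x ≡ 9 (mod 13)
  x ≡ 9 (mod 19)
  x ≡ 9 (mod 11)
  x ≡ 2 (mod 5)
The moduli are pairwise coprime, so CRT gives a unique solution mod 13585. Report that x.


Product of moduli M = 13 · 19 · 11 · 5 = 13585.
Merge one congruence at a time:
  Start: x ≡ 9 (mod 13).
  Combine with x ≡ 9 (mod 19); new modulus lcm = 247.
    Write x = 9 + 13·t and substitute into x ≡ 9 (mod 19): 13·t ≡ 9 − 9 = 0 (mod 19).
    The inverse of 13 mod 19 is 3 (since 13·3 = 39 = 2·19 + 1), so t ≡ 3·0 = 0 ≡ 0 (mod 19).
    Then x = 9 + 13·0 = 9, valid modulo lcm(13, 19) = 247: x ≡ 9 (mod 247).
  Combine with x ≡ 9 (mod 11); new modulus lcm = 2717.
    Write x = 9 + 247·t and substitute into x ≡ 9 (mod 11): 247·t ≡ 9 − 9 = 0 (mod 11).
    Reduce coefficients mod 11: 5·t ≡ 0 (mod 11).
    The inverse of 5 mod 11 is 9 (since 5·9 = 45 = 4·11 + 1), so t ≡ 9·0 = 0 ≡ 0 (mod 11).
    Then x = 9 + 247·0 = 9, valid modulo lcm(247, 11) = 2717: x ≡ 9 (mod 2717).
  Combine with x ≡ 2 (mod 5); new modulus lcm = 13585.
    Write x = 9 + 2717·t and substitute into x ≡ 2 (mod 5): 2717·t ≡ 2 − 9 = -7 (mod 5).
    Reduce coefficients mod 5: 2·t ≡ 3 (mod 5).
    The inverse of 2 mod 5 is 3 (since 2·3 = 6 = 1·5 + 1), so t ≡ 3·3 = 9 ≡ 4 (mod 5).
    Then x = 9 + 2717·4 = 10877, valid modulo lcm(2717, 5) = 13585: x ≡ 10877 (mod 13585).
Verify against each original: 10877 mod 13 = 9, 10877 mod 19 = 9, 10877 mod 11 = 9, 10877 mod 5 = 2.

x ≡ 10877 (mod 13585).


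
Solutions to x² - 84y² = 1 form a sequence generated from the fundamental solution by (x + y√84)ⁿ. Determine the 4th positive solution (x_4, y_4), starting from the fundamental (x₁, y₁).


Step 1: Find the fundamental solution (x₁, y₁) of x² - 84y² = 1.
  Expand √84 as a continued fraction. a₀ = ⌊√84⌋ = 9; iterate m_{k+1} = d_k·a_k − m_k, d_{k+1} = (84 − m_{k+1}²)/d_k, a_{k+1} = ⌊(a₀ + m_{k+1})/d_{k+1}⌋ (starting m₀ = 0, d₀ = 1), with convergents p_k = a_k·p_{k-1} + p_{k-2}, q_k = a_k·q_{k-1} + q_{k-2} (p₋₁ = 1, q₋₁ = 0):
  k = 0: a₀ = 9; p₀/q₀ = 9/1; p₀² − 84·q₀² = 81 − 84 = -3.
  k = 1: m = 9, d = 3, a = ⌊(9 + 9)/3⌋ = 6; p/q = (6·9 + 1)/(6·1 + 0) = 55/6; p² − 84·q² = 3025 − 3024 = 1.
  The first convergent with p² − 84·q² = 1 gives the fundamental solution (x₁, y₁) = (55, 6).
Step 2: Apply the recurrence (x_{n+1}, y_{n+1}) = (x₁x_n + 84y₁y_n, x₁y_n + y₁x_n) repeatedly.
  From (x_1, y_1) = (55, 6): x_2 = 55·55 + 84·6·6 = 6049; y_2 = 55·6 + 6·55 = 660.
  From (x_2, y_2) = (6049, 660): x_3 = 55·6049 + 84·6·660 = 665335; y_3 = 55·660 + 6·6049 = 72594.
  From (x_3, y_3) = (665335, 72594): x_4 = 55·665335 + 84·6·72594 = 73180801; y_4 = 55·72594 + 6·665335 = 7984680.
Step 3: Verify x_4² - 84·y_4² = 5355429635001601 - 5355429635001600 = 1 (should be 1). ✓

(x_1, y_1) = (55, 6); (x_4, y_4) = (73180801, 7984680).


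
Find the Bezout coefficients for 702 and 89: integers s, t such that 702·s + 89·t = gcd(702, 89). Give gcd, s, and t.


Euclidean algorithm on (702, 89) — divide until remainder is 0:
  702 = 7 · 89 + 79
  89 = 1 · 79 + 10
  79 = 7 · 10 + 9
  10 = 1 · 9 + 1
  9 = 9 · 1 + 0
gcd(702, 89) = 1.
Track Bezout coefficients alongside the remainders: start with r₀ = 702 = a·1 + b·0 (s = 1, t = 0) and r₁ = 89 = a·0 + b·1 (s = 0, t = 1); each new remainder r_{k+1} = r_{k-1} − q_k·r_k inherits s_{k+1} = s_{k-1} − q_k·s_k, t_{k+1} = t_{k-1} − q_k·t_k, so r_k = a·s_k + b·t_k at every step:
  q = 7: r = 79, s = 1 − 7·0 = 1, t = 0 − 7·1 = -7  (check: 702·1 + 89·(-7) = 79)
  q = 1: r = 10, s = 0 − 1·1 = -1, t = 1 − 1·(-7) = 8  (check: 702·(-1) + 89·8 = 10)
  q = 7: r = 9, s = 1 − 7·(-1) = 8, t = -7 − 7·8 = -63  (check: 702·8 + 89·(-63) = 9)
  q = 1: r = 1, s = -1 − 1·8 = -9, t = 8 − 1·(-63) = 71  (check: 702·(-9) + 89·71 = 1)
The row with r = 1 (the gcd) gives the Bezout coefficients s = -9, t = 71.
Result: 702 · (-9) + 89 · (71) = 1.

gcd(702, 89) = 1; s = -9, t = 71 (check: 702·(-9) + 89·71 = 1).


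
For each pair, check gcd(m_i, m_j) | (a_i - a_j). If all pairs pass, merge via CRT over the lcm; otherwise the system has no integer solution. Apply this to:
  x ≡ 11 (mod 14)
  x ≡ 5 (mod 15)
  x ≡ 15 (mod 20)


Moduli 14, 15, 20 are not pairwise coprime, so CRT works modulo lcm(m_i) when all pairwise compatibility conditions hold.
Pairwise compatibility: gcd(m_i, m_j) must divide a_i - a_j for every pair.
Merge one congruence at a time:
  Start: x ≡ 11 (mod 14).
  Combine with x ≡ 5 (mod 15): gcd(14, 15) = 1; 5 - 11 = -6, which IS divisible by 1, so compatible.
    Write x = 11 + 14·t and substitute into x ≡ 5 (mod 15): 14·t ≡ 5 − 11 = -6 (mod 15).
    Reduce coefficients mod 15: 14·t ≡ 9 (mod 15).
    The inverse of 14 mod 15 is 14 (since 14·14 = 196 = 13·15 + 1), so t ≡ 14·9 = 126 ≡ 6 (mod 15).
    Then x = 11 + 14·6 = 95, valid modulo lcm(14, 15) = 210: x ≡ 95 (mod 210).
  Combine with x ≡ 15 (mod 20): gcd(210, 20) = 10; 15 - 95 = -80, which IS divisible by 10, so compatible.
    Write x = 95 + 210·t and substitute into x ≡ 15 (mod 20): 210·t ≡ 15 − 95 = -80 (mod 20).
    Divide the congruence (and modulus) by g = 10: 21·t ≡ -8 (mod 2).
    Reduce coefficients mod 2: 1·t ≡ 0 (mod 2).
    So t ≡ 0 (mod 2).
    Then x = 95 + 210·0 = 95, valid modulo lcm(210, 20) = 420: x ≡ 95 (mod 420).
Verify: 95 mod 14 = 11, 95 mod 15 = 5, 95 mod 20 = 15.

x ≡ 95 (mod 420).


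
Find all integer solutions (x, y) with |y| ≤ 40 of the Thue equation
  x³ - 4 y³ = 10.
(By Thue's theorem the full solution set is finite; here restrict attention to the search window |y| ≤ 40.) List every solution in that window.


The equation is x³ - 4y³ = 10. For fixed y, x³ = 4·y³ + 10, so a solution requires the RHS to be a perfect cube.
Strategy: iterate y from -40 to 40, compute RHS = 4·y³ + 10, and check whether it is a (positive or negative) perfect cube.
Check small values of y:
  y = 0: RHS = 10 is not a perfect cube.
  y = 1: RHS = 14 is not a perfect cube.
  y = -1: RHS = 6 is not a perfect cube.
  y = 2: RHS = 42 is not a perfect cube.
  y = -2: RHS = -22 is not a perfect cube.
  y = 3: RHS = 118 is not a perfect cube.
  y = -3: RHS = -98 is not a perfect cube.
Continuing the search up to |y| = 40 finds no solutions either.
No (x, y) in the scanned range satisfies the equation.

No integer solutions with |y| ≤ 40.


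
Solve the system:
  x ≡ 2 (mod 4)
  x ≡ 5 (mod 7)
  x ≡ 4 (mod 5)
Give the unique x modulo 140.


Moduli 4, 7, 5 are pairwise coprime; by CRT there is a unique solution modulo M = 4 · 7 · 5 = 140.
Solve pairwise, accumulating the modulus:
  Start with x ≡ 2 (mod 4).
  Combine with x ≡ 5 (mod 7): since gcd(4, 7) = 1, we get a unique residue mod 28.
    Write x = 2 + 4·t and substitute into x ≡ 5 (mod 7): 4·t ≡ 5 − 2 = 3 (mod 7).
    The inverse of 4 mod 7 is 2 (since 4·2 = 8 = 1·7 + 1), so t ≡ 2·3 = 6 ≡ 6 (mod 7).
    Then x = 2 + 4·6 = 26, valid modulo lcm(4, 7) = 28: x ≡ 26 (mod 28).
  Combine with x ≡ 4 (mod 5): since gcd(28, 5) = 1, we get a unique residue mod 140.
    Write x = 26 + 28·t and substitute into x ≡ 4 (mod 5): 28·t ≡ 4 − 26 = -22 (mod 5).
    Reduce coefficients mod 5: 3·t ≡ 3 (mod 5).
    The inverse of 3 mod 5 is 2 (since 3·2 = 6 = 1·5 + 1), so t ≡ 2·3 = 6 ≡ 1 (mod 5).
    Then x = 26 + 28·1 = 54, valid modulo lcm(28, 5) = 140: x ≡ 54 (mod 140).
Verify: 54 mod 4 = 2 ✓, 54 mod 7 = 5 ✓, 54 mod 5 = 4 ✓.

x ≡ 54 (mod 140).


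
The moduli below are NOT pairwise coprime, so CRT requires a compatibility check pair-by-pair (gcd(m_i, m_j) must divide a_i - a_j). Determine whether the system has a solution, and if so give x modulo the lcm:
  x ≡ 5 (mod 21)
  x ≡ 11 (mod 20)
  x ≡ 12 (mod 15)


Moduli 21, 20, 15 are not pairwise coprime, so CRT works modulo lcm(m_i) when all pairwise compatibility conditions hold.
Pairwise compatibility: gcd(m_i, m_j) must divide a_i - a_j for every pair.
Merge one congruence at a time:
  Start: x ≡ 5 (mod 21).
  Combine with x ≡ 11 (mod 20): gcd(21, 20) = 1; 11 - 5 = 6, which IS divisible by 1, so compatible.
    Write x = 5 + 21·t and substitute into x ≡ 11 (mod 20): 21·t ≡ 11 − 5 = 6 (mod 20).
    Reduce coefficients mod 20: 1·t ≡ 6 (mod 20).
    So t ≡ 6 (mod 20).
    Then x = 5 + 21·6 = 131, valid modulo lcm(21, 20) = 420: x ≡ 131 (mod 420).
  Combine with x ≡ 12 (mod 15): gcd(420, 15) = 15, and 12 - 131 = -119 is NOT divisible by 15.
    ⇒ system is inconsistent (no integer solution).

No solution (the system is inconsistent).


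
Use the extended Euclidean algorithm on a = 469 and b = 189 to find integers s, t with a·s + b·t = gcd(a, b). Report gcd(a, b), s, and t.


Euclidean algorithm on (469, 189) — divide until remainder is 0:
  469 = 2 · 189 + 91
  189 = 2 · 91 + 7
  91 = 13 · 7 + 0
gcd(469, 189) = 7.
Track Bezout coefficients alongside the remainders: start with r₀ = 469 = a·1 + b·0 (s = 1, t = 0) and r₁ = 189 = a·0 + b·1 (s = 0, t = 1); each new remainder r_{k+1} = r_{k-1} − q_k·r_k inherits s_{k+1} = s_{k-1} − q_k·s_k, t_{k+1} = t_{k-1} − q_k·t_k, so r_k = a·s_k + b·t_k at every step:
  q = 2: r = 91, s = 1 − 2·0 = 1, t = 0 − 2·1 = -2  (check: 469·1 + 189·(-2) = 91)
  q = 2: r = 7, s = 0 − 2·1 = -2, t = 1 − 2·(-2) = 5  (check: 469·(-2) + 189·5 = 7)
The row with r = 7 (the gcd) gives the Bezout coefficients s = -2, t = 5.
Result: 469 · (-2) + 189 · (5) = 7.

gcd(469, 189) = 7; s = -2, t = 5 (check: 469·(-2) + 189·5 = 7).


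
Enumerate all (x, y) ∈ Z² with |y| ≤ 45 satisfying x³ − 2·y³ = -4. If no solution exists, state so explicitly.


The equation is x³ - 2y³ = -4. For fixed y, x³ = 2·y³ − 4, so a solution requires the RHS to be a perfect cube.
Strategy: iterate y from -45 to 45, compute RHS = 2·y³ − 4, and check whether it is a (positive or negative) perfect cube.
Check small values of y:
  y = 0: RHS = -4 is not a perfect cube.
  y = 1: RHS = -2 is not a perfect cube.
  y = -1: RHS = -6 is not a perfect cube.
  y = 2: RHS = 12 is not a perfect cube.
  y = -2: RHS = -20 is not a perfect cube.
  y = 3: RHS = 50 is not a perfect cube.
  y = -3: RHS = -58 is not a perfect cube.
Continuing the search up to |y| = 45 finds no solutions either.
No (x, y) in the scanned range satisfies the equation.

No integer solutions with |y| ≤ 45.


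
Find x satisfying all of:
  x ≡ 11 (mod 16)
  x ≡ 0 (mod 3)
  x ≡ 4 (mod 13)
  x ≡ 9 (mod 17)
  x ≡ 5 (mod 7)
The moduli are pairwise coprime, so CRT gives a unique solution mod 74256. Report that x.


Product of moduli M = 16 · 3 · 13 · 17 · 7 = 74256.
Merge one congruence at a time:
  Start: x ≡ 11 (mod 16).
  Combine with x ≡ 0 (mod 3); new modulus lcm = 48.
    Write x = 11 + 16·t and substitute into x ≡ 0 (mod 3): 16·t ≡ 0 − 11 = -11 (mod 3).
    Reduce coefficients mod 3: 1·t ≡ 1 (mod 3).
    So t ≡ 1 (mod 3).
    Then x = 11 + 16·1 = 27, valid modulo lcm(16, 3) = 48: x ≡ 27 (mod 48).
  Combine with x ≡ 4 (mod 13); new modulus lcm = 624.
    Write x = 27 + 48·t and substitute into x ≡ 4 (mod 13): 48·t ≡ 4 − 27 = -23 (mod 13).
    Reduce coefficients mod 13: 9·t ≡ 3 (mod 13).
    The inverse of 9 mod 13 is 3 (since 9·3 = 27 = 2·13 + 1), so t ≡ 3·3 = 9 ≡ 9 (mod 13).
    Then x = 27 + 48·9 = 459, valid modulo lcm(48, 13) = 624: x ≡ 459 (mod 624).
  Combine with x ≡ 9 (mod 17); new modulus lcm = 10608.
    Write x = 459 + 624·t and substitute into x ≡ 9 (mod 17): 624·t ≡ 9 − 459 = -450 (mod 17).
    Reduce coefficients mod 17: 12·t ≡ 9 (mod 17).
    The inverse of 12 mod 17 is 10 (since 12·10 = 120 = 7·17 + 1), so t ≡ 10·9 = 90 ≡ 5 (mod 17).
    Then x = 459 + 624·5 = 3579, valid modulo lcm(624, 17) = 10608: x ≡ 3579 (mod 10608).
  Combine with x ≡ 5 (mod 7); new modulus lcm = 74256.
    Write x = 3579 + 10608·t and substitute into x ≡ 5 (mod 7): 10608·t ≡ 5 − 3579 = -3574 (mod 7).
    Reduce coefficients mod 7: 3·t ≡ 3 (mod 7).
    The inverse of 3 mod 7 is 5 (since 3·5 = 15 = 2·7 + 1), so t ≡ 5·3 = 15 ≡ 1 (mod 7).
    Then x = 3579 + 10608·1 = 14187, valid modulo lcm(10608, 7) = 74256: x ≡ 14187 (mod 74256).
Verify against each original: 14187 mod 16 = 11, 14187 mod 3 = 0, 14187 mod 13 = 4, 14187 mod 17 = 9, 14187 mod 7 = 5.

x ≡ 14187 (mod 74256).


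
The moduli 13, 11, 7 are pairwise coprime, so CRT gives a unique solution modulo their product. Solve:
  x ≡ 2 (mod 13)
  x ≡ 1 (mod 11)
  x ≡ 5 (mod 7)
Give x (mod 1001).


Moduli 13, 11, 7 are pairwise coprime; by CRT there is a unique solution modulo M = 13 · 11 · 7 = 1001.
Solve pairwise, accumulating the modulus:
  Start with x ≡ 2 (mod 13).
  Combine with x ≡ 1 (mod 11): since gcd(13, 11) = 1, we get a unique residue mod 143.
    Write x = 2 + 13·t and substitute into x ≡ 1 (mod 11): 13·t ≡ 1 − 2 = -1 (mod 11).
    Reduce coefficients mod 11: 2·t ≡ 10 (mod 11).
    The inverse of 2 mod 11 is 6 (since 2·6 = 12 = 1·11 + 1), so t ≡ 6·10 = 60 ≡ 5 (mod 11).
    Then x = 2 + 13·5 = 67, valid modulo lcm(13, 11) = 143: x ≡ 67 (mod 143).
  Combine with x ≡ 5 (mod 7): since gcd(143, 7) = 1, we get a unique residue mod 1001.
    Write x = 67 + 143·t and substitute into x ≡ 5 (mod 7): 143·t ≡ 5 − 67 = -62 (mod 7).
    Reduce coefficients mod 7: 3·t ≡ 1 (mod 7).
    The inverse of 3 mod 7 is 5 (since 3·5 = 15 = 2·7 + 1), so t ≡ 5·1 = 5 ≡ 5 (mod 7).
    Then x = 67 + 143·5 = 782, valid modulo lcm(143, 7) = 1001: x ≡ 782 (mod 1001).
Verify: 782 mod 13 = 2 ✓, 782 mod 11 = 1 ✓, 782 mod 7 = 5 ✓.

x ≡ 782 (mod 1001).


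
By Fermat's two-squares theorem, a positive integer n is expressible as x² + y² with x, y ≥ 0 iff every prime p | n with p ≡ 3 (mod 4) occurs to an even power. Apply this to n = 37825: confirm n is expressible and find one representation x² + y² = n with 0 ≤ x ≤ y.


Step 1: Factor n = 37825 = 5^2 · 17 · 89.
Step 2: Check the mod-4 condition on each prime factor: 5 ≡ 1 (mod 4), exponent 2; 17 ≡ 1 (mod 4), exponent 1; 89 ≡ 1 (mod 4), exponent 1.
All primes ≡ 3 (mod 4) appear to even exponent (or don't appear), so by the two-squares theorem n IS expressible as a sum of two squares.
Step 3: Build a representation. Group n = k² · m with k = 5 and m = 17 · 89 = 1513 (a product of primes ≡ 1 (mod 4)); a representation of m scales to one of n via (k·x)² + (k·y)² = k²(x² + y²). Each prime p ≡ 1 (mod 4) is itself a sum of two squares; find a² by testing p − a² for a perfect square:
  17: 17 − 1² = 16 = 4² ⇒ 17 = 1² + 4².
  89: 89 − 1² = 88, 89 − 2² = 85, 89 − 3² = 80, 89 − 4² = 73, 89 − 5² = 64 = 8² ⇒ 89 = 5² + 8².
  Combine using the Brahmagupta–Fibonacci identity (a² + b²)(c² + d²) = (ac − bd)² + (ad + bc)² = (ac + bd)² + (ad − bc)²:
  17 · 89 = 1513: from (1² + 4²)(5² + 8²), take (1·5 − 4·8, 1·8 + 4·5) = (5 − 32, 8 + 20) = (-27, 28); dropping signs (only squares matter) gives (27, 28); check 27² + 28² = 729 + 784 = 1513 ✓.
  Scale by k = 5: (5·27, 5·28) = (135, 140).
Step 4: Order so x ≤ y and verify: 135² + 140² = 18225 + 19600 = 37825 = n. ✓

n = 37825 = 135² + 140² (one valid representation with x ≤ y).


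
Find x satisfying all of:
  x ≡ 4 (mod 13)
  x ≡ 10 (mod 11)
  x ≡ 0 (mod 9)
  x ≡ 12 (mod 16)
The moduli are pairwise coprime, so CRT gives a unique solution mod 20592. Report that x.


Product of moduli M = 13 · 11 · 9 · 16 = 20592.
Merge one congruence at a time:
  Start: x ≡ 4 (mod 13).
  Combine with x ≡ 10 (mod 11); new modulus lcm = 143.
    Write x = 4 + 13·t and substitute into x ≡ 10 (mod 11): 13·t ≡ 10 − 4 = 6 (mod 11).
    Reduce coefficients mod 11: 2·t ≡ 6 (mod 11).
    The inverse of 2 mod 11 is 6 (since 2·6 = 12 = 1·11 + 1), so t ≡ 6·6 = 36 ≡ 3 (mod 11).
    Then x = 4 + 13·3 = 43, valid modulo lcm(13, 11) = 143: x ≡ 43 (mod 143).
  Combine with x ≡ 0 (mod 9); new modulus lcm = 1287.
    Write x = 43 + 143·t and substitute into x ≡ 0 (mod 9): 143·t ≡ 0 − 43 = -43 (mod 9).
    Reduce coefficients mod 9: 8·t ≡ 2 (mod 9).
    The inverse of 8 mod 9 is 8 (since 8·8 = 64 = 7·9 + 1), so t ≡ 8·2 = 16 ≡ 7 (mod 9).
    Then x = 43 + 143·7 = 1044, valid modulo lcm(143, 9) = 1287: x ≡ 1044 (mod 1287).
  Combine with x ≡ 12 (mod 16); new modulus lcm = 20592.
    Write x = 1044 + 1287·t and substitute into x ≡ 12 (mod 16): 1287·t ≡ 12 − 1044 = -1032 (mod 16).
    Reduce coefficients mod 16: 7·t ≡ 8 (mod 16).
    The inverse of 7 mod 16 is 7 (since 7·7 = 49 = 3·16 + 1), so t ≡ 7·8 = 56 ≡ 8 (mod 16).
    Then x = 1044 + 1287·8 = 11340, valid modulo lcm(1287, 16) = 20592: x ≡ 11340 (mod 20592).
Verify against each original: 11340 mod 13 = 4, 11340 mod 11 = 10, 11340 mod 9 = 0, 11340 mod 16 = 12.

x ≡ 11340 (mod 20592).


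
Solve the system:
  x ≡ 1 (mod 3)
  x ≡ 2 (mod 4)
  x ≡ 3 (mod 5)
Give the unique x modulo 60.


Moduli 3, 4, 5 are pairwise coprime; by CRT there is a unique solution modulo M = 3 · 4 · 5 = 60.
Solve pairwise, accumulating the modulus:
  Start with x ≡ 1 (mod 3).
  Combine with x ≡ 2 (mod 4): since gcd(3, 4) = 1, we get a unique residue mod 12.
    Write x = 1 + 3·t and substitute into x ≡ 2 (mod 4): 3·t ≡ 2 − 1 = 1 (mod 4).
    The inverse of 3 mod 4 is 3 (since 3·3 = 9 = 2·4 + 1), so t ≡ 3·1 = 3 ≡ 3 (mod 4).
    Then x = 1 + 3·3 = 10, valid modulo lcm(3, 4) = 12: x ≡ 10 (mod 12).
  Combine with x ≡ 3 (mod 5): since gcd(12, 5) = 1, we get a unique residue mod 60.
    Write x = 10 + 12·t and substitute into x ≡ 3 (mod 5): 12·t ≡ 3 − 10 = -7 (mod 5).
    Reduce coefficients mod 5: 2·t ≡ 3 (mod 5).
    The inverse of 2 mod 5 is 3 (since 2·3 = 6 = 1·5 + 1), so t ≡ 3·3 = 9 ≡ 4 (mod 5).
    Then x = 10 + 12·4 = 58, valid modulo lcm(12, 5) = 60: x ≡ 58 (mod 60).
Verify: 58 mod 3 = 1 ✓, 58 mod 4 = 2 ✓, 58 mod 5 = 3 ✓.

x ≡ 58 (mod 60).


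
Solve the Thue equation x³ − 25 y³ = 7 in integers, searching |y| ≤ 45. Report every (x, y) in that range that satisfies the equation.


The equation is x³ - 25y³ = 7. For fixed y, x³ = 25·y³ + 7, so a solution requires the RHS to be a perfect cube.
Strategy: iterate y from -45 to 45, compute RHS = 25·y³ + 7, and check whether it is a (positive or negative) perfect cube.
Check small values of y:
  y = 0: RHS = 7 is not a perfect cube.
  y = 1: RHS = 32 is not a perfect cube.
  y = -1: RHS = -18 is not a perfect cube.
  y = 2: RHS = 207 is not a perfect cube.
  y = -2: RHS = -193 is not a perfect cube.
  y = 3: RHS = 682 is not a perfect cube.
  y = -3: RHS = -668 is not a perfect cube.
Continuing the search up to |y| = 45 finds no solutions either.
No (x, y) in the scanned range satisfies the equation.

No integer solutions with |y| ≤ 45.


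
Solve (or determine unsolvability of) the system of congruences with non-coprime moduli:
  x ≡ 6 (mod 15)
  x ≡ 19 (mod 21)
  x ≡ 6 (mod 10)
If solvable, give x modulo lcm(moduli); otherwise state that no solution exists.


Moduli 15, 21, 10 are not pairwise coprime, so CRT works modulo lcm(m_i) when all pairwise compatibility conditions hold.
Pairwise compatibility: gcd(m_i, m_j) must divide a_i - a_j for every pair.
Merge one congruence at a time:
  Start: x ≡ 6 (mod 15).
  Combine with x ≡ 19 (mod 21): gcd(15, 21) = 3, and 19 - 6 = 13 is NOT divisible by 3.
    ⇒ system is inconsistent (no integer solution).

No solution (the system is inconsistent).


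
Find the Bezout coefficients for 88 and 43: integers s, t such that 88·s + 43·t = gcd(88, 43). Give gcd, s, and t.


Euclidean algorithm on (88, 43) — divide until remainder is 0:
  88 = 2 · 43 + 2
  43 = 21 · 2 + 1
  2 = 2 · 1 + 0
gcd(88, 43) = 1.
Track Bezout coefficients alongside the remainders: start with r₀ = 88 = a·1 + b·0 (s = 1, t = 0) and r₁ = 43 = a·0 + b·1 (s = 0, t = 1); each new remainder r_{k+1} = r_{k-1} − q_k·r_k inherits s_{k+1} = s_{k-1} − q_k·s_k, t_{k+1} = t_{k-1} − q_k·t_k, so r_k = a·s_k + b·t_k at every step:
  q = 2: r = 2, s = 1 − 2·0 = 1, t = 0 − 2·1 = -2  (check: 88·1 + 43·(-2) = 2)
  q = 21: r = 1, s = 0 − 21·1 = -21, t = 1 − 21·(-2) = 43  (check: 88·(-21) + 43·43 = 1)
The row with r = 1 (the gcd) gives the Bezout coefficients s = -21, t = 43.
Result: 88 · (-21) + 43 · (43) = 1.

gcd(88, 43) = 1; s = -21, t = 43 (check: 88·(-21) + 43·43 = 1).


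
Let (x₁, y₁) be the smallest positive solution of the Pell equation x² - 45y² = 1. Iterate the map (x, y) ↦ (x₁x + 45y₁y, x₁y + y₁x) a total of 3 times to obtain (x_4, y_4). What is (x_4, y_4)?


Step 1: Find the fundamental solution (x₁, y₁) of x² - 45y² = 1.
  Expand √45 as a continued fraction. a₀ = ⌊√45⌋ = 6; iterate m_{k+1} = d_k·a_k − m_k, d_{k+1} = (45 − m_{k+1}²)/d_k, a_{k+1} = ⌊(a₀ + m_{k+1})/d_{k+1}⌋ (starting m₀ = 0, d₀ = 1), with convergents p_k = a_k·p_{k-1} + p_{k-2}, q_k = a_k·q_{k-1} + q_{k-2} (p₋₁ = 1, q₋₁ = 0):
  k = 0: a₀ = 6; p₀/q₀ = 6/1; p₀² − 45·q₀² = 36 − 45 = -9.
  k = 1: m = 6, d = 9, a = ⌊(6 + 6)/9⌋ = 1; p/q = (1·6 + 1)/(1·1 + 0) = 7/1; p² − 45·q² = 49 − 45 = 4.
  k = 2: m = 3, d = 4, a = ⌊(6 + 3)/4⌋ = 2; p/q = (2·7 + 6)/(2·1 + 1) = 20/3; p² − 45·q² = 400 − 405 = -5.
  k = 3: m = 5, d = 5, a = ⌊(6 + 5)/5⌋ = 2; p/q = (2·20 + 7)/(2·3 + 1) = 47/7; p² − 45·q² = 2209 − 2205 = 4.
  k = 4: m = 5, d = 4, a = ⌊(6 + 5)/4⌋ = 2; p/q = (2·47 + 20)/(2·7 + 3) = 114/17; p² − 45·q² = 12996 − 13005 = -9.
  k = 5: m = 3, d = 9, a = ⌊(6 + 3)/9⌋ = 1; p/q = (1·114 + 47)/(1·17 + 7) = 161/24; p² − 45·q² = 25921 − 25920 = 1.
  The first convergent with p² − 45·q² = 1 gives the fundamental solution (x₁, y₁) = (161, 24).
Step 2: Apply the recurrence (x_{n+1}, y_{n+1}) = (x₁x_n + 45y₁y_n, x₁y_n + y₁x_n) repeatedly.
  From (x_1, y_1) = (161, 24): x_2 = 161·161 + 45·24·24 = 51841; y_2 = 161·24 + 24·161 = 7728.
  From (x_2, y_2) = (51841, 7728): x_3 = 161·51841 + 45·24·7728 = 16692641; y_3 = 161·7728 + 24·51841 = 2488392.
  From (x_3, y_3) = (16692641, 2488392): x_4 = 161·16692641 + 45·24·2488392 = 5374978561; y_4 = 161·2488392 + 24·16692641 = 801254496.
Step 3: Verify x_4² - 45·y_4² = 28890394531209630721 - 28890394531209630720 = 1 (should be 1). ✓

(x_1, y_1) = (161, 24); (x_4, y_4) = (5374978561, 801254496).


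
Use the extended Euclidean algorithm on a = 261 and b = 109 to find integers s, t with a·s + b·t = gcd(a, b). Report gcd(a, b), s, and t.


Euclidean algorithm on (261, 109) — divide until remainder is 0:
  261 = 2 · 109 + 43
  109 = 2 · 43 + 23
  43 = 1 · 23 + 20
  23 = 1 · 20 + 3
  20 = 6 · 3 + 2
  3 = 1 · 2 + 1
  2 = 2 · 1 + 0
gcd(261, 109) = 1.
Track Bezout coefficients alongside the remainders: start with r₀ = 261 = a·1 + b·0 (s = 1, t = 0) and r₁ = 109 = a·0 + b·1 (s = 0, t = 1); each new remainder r_{k+1} = r_{k-1} − q_k·r_k inherits s_{k+1} = s_{k-1} − q_k·s_k, t_{k+1} = t_{k-1} − q_k·t_k, so r_k = a·s_k + b·t_k at every step:
  q = 2: r = 43, s = 1 − 2·0 = 1, t = 0 − 2·1 = -2  (check: 261·1 + 109·(-2) = 43)
  q = 2: r = 23, s = 0 − 2·1 = -2, t = 1 − 2·(-2) = 5  (check: 261·(-2) + 109·5 = 23)
  q = 1: r = 20, s = 1 − 1·(-2) = 3, t = -2 − 1·5 = -7  (check: 261·3 + 109·(-7) = 20)
  q = 1: r = 3, s = -2 − 1·3 = -5, t = 5 − 1·(-7) = 12  (check: 261·(-5) + 109·12 = 3)
  q = 6: r = 2, s = 3 − 6·(-5) = 33, t = -7 − 6·12 = -79  (check: 261·33 + 109·(-79) = 2)
  q = 1: r = 1, s = -5 − 1·33 = -38, t = 12 − 1·(-79) = 91  (check: 261·(-38) + 109·91 = 1)
The row with r = 1 (the gcd) gives the Bezout coefficients s = -38, t = 91.
Result: 261 · (-38) + 109 · (91) = 1.

gcd(261, 109) = 1; s = -38, t = 91 (check: 261·(-38) + 109·91 = 1).
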